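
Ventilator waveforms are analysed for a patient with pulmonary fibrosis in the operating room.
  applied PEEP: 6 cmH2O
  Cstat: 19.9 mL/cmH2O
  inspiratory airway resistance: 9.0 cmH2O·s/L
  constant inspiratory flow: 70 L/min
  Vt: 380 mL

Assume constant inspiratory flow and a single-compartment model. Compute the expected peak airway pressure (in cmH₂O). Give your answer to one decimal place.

Flow: 70 L/min ÷ 60 = 1.1667 L/s.
Equation of motion (constant flow): PIP = Vt/C + R·V̇ + PEEP.
PIP = 380/19.9 + 9.0×1.1667 + 6 = 19.095 + 10.5 + 6 = 35.595 cmH2O.

35.6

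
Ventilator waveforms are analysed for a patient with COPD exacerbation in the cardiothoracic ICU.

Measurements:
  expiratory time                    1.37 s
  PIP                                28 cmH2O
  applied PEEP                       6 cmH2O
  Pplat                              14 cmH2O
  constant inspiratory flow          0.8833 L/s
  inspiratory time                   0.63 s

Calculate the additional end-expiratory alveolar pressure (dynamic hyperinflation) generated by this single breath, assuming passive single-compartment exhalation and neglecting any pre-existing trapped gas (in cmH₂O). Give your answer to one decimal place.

2.3

Vt = flow × Ti = 0.8833 L/s × 0.63 s × 1000 mL/L = 556.48 mL.
R = (PIP − Pplat)/V̇ = (28 − 14) / 0.8833 = 14.0/0.8833 = 15.85 cmH2O·s/L.
C = Vt/(Pplat − PEEP) = 556.48 / (14 − 6) = 556.48/8.0 = 69.56 mL/cmH2O.
τ = R × C = 15.85 × 0.06956 L/cmH2O = 1.103 s.
Fraction remaining = e^(−Te/τ) = e^(−1.37/1.103) = 0.2888; trapped volume = 556.48 × 0.2888 = 160.71 mL.
Additional alveolar pressure from trapping ≈ V_trapped / C = 160.71 / 69.56 = 2.31 cmH2O.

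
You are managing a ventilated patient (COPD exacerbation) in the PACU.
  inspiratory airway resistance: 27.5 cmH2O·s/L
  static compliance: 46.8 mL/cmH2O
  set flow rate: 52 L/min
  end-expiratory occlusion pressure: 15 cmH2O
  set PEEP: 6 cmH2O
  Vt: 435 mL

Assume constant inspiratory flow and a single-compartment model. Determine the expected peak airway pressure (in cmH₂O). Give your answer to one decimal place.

48.1

Flow: 52 L/min ÷ 60 = 0.8667 L/s.
Total PEEP = 15 cmH2O (set 6 + intrinsic 9); this is the baseline alveolar pressure.
Equation of motion (constant flow): PIP = Vt/C + R·V̇ + PEEP.
PIP = 435/46.8 + 27.5×0.8667 + 15 = 9.295 + 23.834 + 15 = 48.129 cmH2O.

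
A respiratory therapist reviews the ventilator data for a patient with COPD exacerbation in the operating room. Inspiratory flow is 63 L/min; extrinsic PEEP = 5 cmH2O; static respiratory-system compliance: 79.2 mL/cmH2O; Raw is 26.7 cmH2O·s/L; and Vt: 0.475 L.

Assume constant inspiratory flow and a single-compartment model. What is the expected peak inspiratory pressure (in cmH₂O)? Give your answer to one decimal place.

Flow: 63 L/min ÷ 60 = 1.05 L/s.
Equation of motion (constant flow): PIP = Vt/C + R·V̇ + PEEP.
PIP = 475/79.2 + 26.7×1.05 + 5 = 5.997 + 28.035 + 5 = 39.032 cmH2O.

39.0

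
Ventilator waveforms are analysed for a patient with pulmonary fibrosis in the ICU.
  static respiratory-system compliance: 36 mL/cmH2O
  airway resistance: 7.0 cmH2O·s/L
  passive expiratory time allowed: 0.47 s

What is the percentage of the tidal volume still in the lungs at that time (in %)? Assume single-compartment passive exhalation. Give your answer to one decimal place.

15.5

τ = R × C = 7.0 × 36 mL/cmH2O = 7.0 × 0.036 L/cmH2O = 0.252 s.
Passive exhalation: V(t)/V₀ = e^(−t/τ) = e^(−0.47/0.252) = 0.1549.
Fraction remaining = 0.1549 → 15.49%.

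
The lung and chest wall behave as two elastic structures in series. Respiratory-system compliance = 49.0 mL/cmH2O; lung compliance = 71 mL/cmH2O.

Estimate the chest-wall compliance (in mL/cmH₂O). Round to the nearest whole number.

1/Ccw = 1/Crs − 1/CL.
1/Ccw = 1/49.0 − 1/71 = 0.006324.
Ccw = 158.13 mL/cmH2O.

158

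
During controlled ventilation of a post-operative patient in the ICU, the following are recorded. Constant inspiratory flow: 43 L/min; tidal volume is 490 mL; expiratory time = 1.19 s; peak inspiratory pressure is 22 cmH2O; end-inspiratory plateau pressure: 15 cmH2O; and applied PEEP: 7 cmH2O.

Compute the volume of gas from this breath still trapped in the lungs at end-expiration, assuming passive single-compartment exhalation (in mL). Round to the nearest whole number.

67

Flow: 43 L/min ÷ 60 = 0.7167 L/s.
R = (PIP − Pplat)/V̇ = (22 − 15) / 0.7167 = 7.0/0.7167 = 9.767 cmH2O·s/L.
C = Vt/(Pplat − PEEP) = 490.0 / (15 − 7) = 490.0/8.0 = 61.25 mL/cmH2O.
τ = R × C = 9.767 × 0.06125 L/cmH2O = 0.5982 s.
Fraction remaining = e^(−Te/τ) = e^(−1.19/0.5982) = 0.1368.
Trapped volume = 490.0 × 0.1368 = 67.032 mL.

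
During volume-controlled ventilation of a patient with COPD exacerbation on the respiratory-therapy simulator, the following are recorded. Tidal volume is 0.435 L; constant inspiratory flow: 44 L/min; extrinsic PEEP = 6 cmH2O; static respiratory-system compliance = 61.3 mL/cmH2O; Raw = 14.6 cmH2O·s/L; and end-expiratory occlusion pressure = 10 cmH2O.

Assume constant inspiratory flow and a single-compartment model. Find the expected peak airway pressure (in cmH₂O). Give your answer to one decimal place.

Flow: 44 L/min ÷ 60 = 0.7333 L/s.
Total PEEP = 10 cmH2O (set 6 + intrinsic 4); this is the baseline alveolar pressure.
Equation of motion (constant flow): PIP = Vt/C + R·V̇ + PEEP.
PIP = 435/61.3 + 14.6×0.7333 + 10 = 7.096 + 10.706 + 10 = 27.802 cmH2O.

27.8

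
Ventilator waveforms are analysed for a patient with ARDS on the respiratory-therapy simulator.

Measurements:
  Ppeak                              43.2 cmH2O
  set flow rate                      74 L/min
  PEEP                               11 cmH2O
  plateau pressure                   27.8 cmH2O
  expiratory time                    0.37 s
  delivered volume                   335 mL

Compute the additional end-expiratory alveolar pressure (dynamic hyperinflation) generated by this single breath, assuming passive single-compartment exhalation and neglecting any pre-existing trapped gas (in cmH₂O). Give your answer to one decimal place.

3.8

Flow: 74 L/min ÷ 60 = 1.2333 L/s.
R = (PIP − Pplat)/V̇ = (43.2 − 27.8) / 1.2333 = 15.4/1.2333 = 12.487 cmH2O·s/L.
C = Vt/(Pplat − PEEP) = 335.0 / (27.8 − 11) = 335.0/16.8 = 19.94 mL/cmH2O.
τ = R × C = 12.487 × 0.01994 L/cmH2O = 0.249 s.
Fraction remaining = e^(−Te/τ) = e^(−0.37/0.249) = 0.2263; trapped volume = 335.0 × 0.2263 = 75.811 mL.
Additional alveolar pressure from trapping ≈ V_trapped / C = 75.811 / 19.94 = 3.802 cmH2O.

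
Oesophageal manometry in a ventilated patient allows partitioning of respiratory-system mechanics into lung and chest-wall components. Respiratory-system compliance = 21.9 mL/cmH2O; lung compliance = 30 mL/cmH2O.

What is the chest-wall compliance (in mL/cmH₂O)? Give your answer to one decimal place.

81.1

1/Ccw = 1/Crs − 1/CL.
1/Ccw = 1/21.9 − 1/30 = 0.01233.
Ccw = 81.103 mL/cmH2O.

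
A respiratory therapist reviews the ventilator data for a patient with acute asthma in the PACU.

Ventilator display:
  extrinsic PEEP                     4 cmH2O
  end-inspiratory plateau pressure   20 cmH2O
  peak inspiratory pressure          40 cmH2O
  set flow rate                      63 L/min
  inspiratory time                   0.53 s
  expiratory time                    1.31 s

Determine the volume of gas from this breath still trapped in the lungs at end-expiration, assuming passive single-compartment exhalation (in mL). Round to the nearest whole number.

Flow: 63 L/min ÷ 60 = 1.05 L/s.
Vt = flow × Ti = 1.05 L/s × 0.53 s × 1000 mL/L = 556.5 mL.
R = (PIP − Pplat)/V̇ = (40 − 20) / 1.05 = 20.0/1.05 = 19.048 cmH2O·s/L.
C = Vt/(Pplat − PEEP) = 556.5 / (20 − 4) = 556.5/16.0 = 34.781 mL/cmH2O.
τ = R × C = 19.048 × 0.03478 L/cmH2O = 0.6625 s.
Fraction remaining = e^(−Te/τ) = e^(−1.31/0.6625) = 0.1384.
Trapped volume = 556.5 × 0.1384 = 77.02 mL.

77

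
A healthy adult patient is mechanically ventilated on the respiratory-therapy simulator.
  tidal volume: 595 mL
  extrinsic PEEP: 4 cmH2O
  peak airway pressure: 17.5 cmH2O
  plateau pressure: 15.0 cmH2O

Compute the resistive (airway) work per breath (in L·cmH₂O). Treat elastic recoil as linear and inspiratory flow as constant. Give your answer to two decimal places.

1.49

With constant inspiratory flow the resistive pressure is constant at PIP − Pplat = 17.5 − 15.0 = 2.5 cmH2O, so resistive work = 2.5 × 0.595 = 1.488 L·cmH2O.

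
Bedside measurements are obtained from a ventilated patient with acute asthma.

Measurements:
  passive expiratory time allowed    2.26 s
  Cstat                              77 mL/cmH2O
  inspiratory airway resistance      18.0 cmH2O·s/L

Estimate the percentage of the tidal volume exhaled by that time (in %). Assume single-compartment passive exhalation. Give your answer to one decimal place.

80.4

τ = R × C = 18.0 × 77 mL/cmH2O = 18.0 × 0.077 L/cmH2O = 1.386 s.
Passive exhalation: V(t)/V₀ = e^(−t/τ) = e^(−2.26/1.386) = 0.1958.
Fraction exhaled = 1 − 0.1958 = 0.8042 → 80.42%.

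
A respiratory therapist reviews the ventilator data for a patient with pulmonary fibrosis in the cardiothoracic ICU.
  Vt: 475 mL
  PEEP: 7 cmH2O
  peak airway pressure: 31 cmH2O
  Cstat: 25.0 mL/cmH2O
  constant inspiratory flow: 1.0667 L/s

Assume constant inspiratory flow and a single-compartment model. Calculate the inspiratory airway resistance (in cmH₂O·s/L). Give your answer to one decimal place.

Equation of motion (constant flow): PIP = Vt/C + R·V̇ + PEEP.
R·V̇ = PIP − Vt/C − PEEP = 31 − 475/25.0 − 7 = 31 − 19.0 − 7 = 5.0 cmH2O.
R = 5.0 / 1.0667 = 4.687 cmH2O·s/L.

4.7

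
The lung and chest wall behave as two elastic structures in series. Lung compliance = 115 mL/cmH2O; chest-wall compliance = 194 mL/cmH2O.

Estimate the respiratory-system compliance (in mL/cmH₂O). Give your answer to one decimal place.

72.2

Lung and chest wall are elastances in series: 1/Crs = 1/CL + 1/Ccw.
1/Crs = 1/115 + 1/194 = 0.01385.
Crs = 72.202 mL/cmH2O.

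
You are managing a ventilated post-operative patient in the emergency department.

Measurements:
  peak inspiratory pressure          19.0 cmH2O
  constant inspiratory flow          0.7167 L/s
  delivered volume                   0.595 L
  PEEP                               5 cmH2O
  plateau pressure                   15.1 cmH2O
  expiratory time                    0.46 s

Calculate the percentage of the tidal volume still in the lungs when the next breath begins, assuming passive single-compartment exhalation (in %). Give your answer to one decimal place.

R = (PIP − Pplat)/V̇ = (19.0 − 15.1) / 0.7167 = 3.9/0.7167 = 5.442 cmH2O·s/L.
C = Vt/(Pplat − PEEP) = 595.0 / (15.1 − 5) = 595.0/10.1 = 58.911 mL/cmH2O.
τ = R × C = 5.442 × 0.05891 L/cmH2O = 0.3206 s.
Fraction remaining at end-expiration = e^(−Te/τ) = e^(−0.46/0.3206) = 0.2382 → 23.82%.

23.8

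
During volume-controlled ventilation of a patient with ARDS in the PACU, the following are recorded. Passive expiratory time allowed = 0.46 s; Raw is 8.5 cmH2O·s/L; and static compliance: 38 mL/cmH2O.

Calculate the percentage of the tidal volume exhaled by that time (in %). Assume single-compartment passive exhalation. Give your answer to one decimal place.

τ = R × C = 8.5 × 38 mL/cmH2O = 8.5 × 0.038 L/cmH2O = 0.323 s.
Passive exhalation: V(t)/V₀ = e^(−t/τ) = e^(−0.46/0.323) = 0.2407.
Fraction exhaled = 1 − 0.2407 = 0.7593 → 75.93%.

75.9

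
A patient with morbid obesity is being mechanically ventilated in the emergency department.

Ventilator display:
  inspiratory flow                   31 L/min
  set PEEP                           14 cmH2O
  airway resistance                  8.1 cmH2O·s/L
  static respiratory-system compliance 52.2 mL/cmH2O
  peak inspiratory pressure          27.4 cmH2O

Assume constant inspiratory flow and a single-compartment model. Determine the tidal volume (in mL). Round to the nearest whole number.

Flow: 31 L/min ÷ 60 = 0.5167 L/s.
Equation of motion (constant flow): PIP = Vt/C + R·V̇ + PEEP.
Vt/C = PIP − R·V̇ − PEEP = 27.4 − 4.185 − 14 = 9.215 cmH2O.
Vt = C × 9.215 = 52.2 × 9.215 = 481.02 mL.

481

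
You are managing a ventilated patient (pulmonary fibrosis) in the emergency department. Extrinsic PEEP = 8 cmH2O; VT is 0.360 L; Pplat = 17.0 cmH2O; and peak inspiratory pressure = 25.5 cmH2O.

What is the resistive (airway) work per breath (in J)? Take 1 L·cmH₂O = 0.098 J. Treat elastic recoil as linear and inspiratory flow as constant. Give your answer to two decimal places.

0.30

With constant inspiratory flow the resistive pressure is constant at PIP − Pplat = 25.5 − 17.0 = 8.5 cmH2O, so resistive work = 8.5 × 0.360 = 3.06 L·cmH2O.
× 0.098 J/(L·cmH2O) → 0.2999 J.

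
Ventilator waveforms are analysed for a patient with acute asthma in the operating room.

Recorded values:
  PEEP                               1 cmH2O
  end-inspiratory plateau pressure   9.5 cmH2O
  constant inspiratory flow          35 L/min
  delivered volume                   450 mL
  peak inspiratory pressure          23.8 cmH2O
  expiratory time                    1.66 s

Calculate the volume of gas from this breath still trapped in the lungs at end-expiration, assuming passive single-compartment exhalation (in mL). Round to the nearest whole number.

Flow: 35 L/min ÷ 60 = 0.5833 L/s.
R = (PIP − Pplat)/V̇ = (23.8 − 9.5) / 0.5833 = 14.3/0.5833 = 24.516 cmH2O·s/L.
C = Vt/(Pplat − PEEP) = 450.0 / (9.5 − 1) = 450.0/8.5 = 52.941 mL/cmH2O.
τ = R × C = 24.516 × 0.05294 L/cmH2O = 1.298 s.
Fraction remaining = e^(−Te/τ) = e^(−1.66/1.298) = 0.2783.
Trapped volume = 450.0 × 0.2783 = 125.24 mL.

125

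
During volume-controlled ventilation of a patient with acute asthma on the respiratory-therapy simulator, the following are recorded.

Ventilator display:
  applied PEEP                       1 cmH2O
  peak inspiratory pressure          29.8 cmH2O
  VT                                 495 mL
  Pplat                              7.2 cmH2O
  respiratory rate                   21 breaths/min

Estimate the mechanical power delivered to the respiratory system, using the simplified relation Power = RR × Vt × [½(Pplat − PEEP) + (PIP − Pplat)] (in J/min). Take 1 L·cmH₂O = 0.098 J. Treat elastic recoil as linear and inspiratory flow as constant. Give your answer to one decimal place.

26.2

Per-breath work = Vt × [½(Pplat−PEEP) + (PIP−Pplat)] = 0.495 × [0.5×6.2 + 22.6] = 0.495 × 25.7 = 12.722 L·cmH2O.
Power = 21 × 12.722 = 267.16 L·cmH2O/min.
× 0.098 J/(L·cmH2O) → 26.182 J/min.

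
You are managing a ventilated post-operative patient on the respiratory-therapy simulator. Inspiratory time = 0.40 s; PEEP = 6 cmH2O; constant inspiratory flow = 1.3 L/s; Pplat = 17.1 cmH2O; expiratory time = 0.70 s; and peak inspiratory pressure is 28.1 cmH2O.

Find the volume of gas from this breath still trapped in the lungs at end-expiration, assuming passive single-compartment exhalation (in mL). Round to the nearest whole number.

89

Vt = flow × Ti = 1.3 L/s × 0.40 s × 1000 mL/L = 520.0 mL.
R = (PIP − Pplat)/V̇ = (28.1 − 17.1) / 1.3 = 11.0/1.3 = 8.462 cmH2O·s/L.
C = Vt/(Pplat − PEEP) = 520.0 / (17.1 − 6) = 520.0/11.1 = 46.847 mL/cmH2O.
τ = R × C = 8.462 × 0.04685 L/cmH2O = 0.3964 s.
Fraction remaining = e^(−Te/τ) = e^(−0.70/0.3964) = 0.171.
Trapped volume = 520.0 × 0.171 = 88.92 mL.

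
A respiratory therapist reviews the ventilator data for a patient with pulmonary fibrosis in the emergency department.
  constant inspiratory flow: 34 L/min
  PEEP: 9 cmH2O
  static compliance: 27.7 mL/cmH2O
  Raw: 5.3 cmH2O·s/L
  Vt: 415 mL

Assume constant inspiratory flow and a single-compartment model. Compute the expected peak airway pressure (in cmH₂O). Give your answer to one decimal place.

Flow: 34 L/min ÷ 60 = 0.5667 L/s.
Equation of motion (constant flow): PIP = Vt/C + R·V̇ + PEEP.
PIP = 415/27.7 + 5.3×0.5667 + 9 = 14.982 + 3.004 + 9 = 26.986 cmH2O.

27.0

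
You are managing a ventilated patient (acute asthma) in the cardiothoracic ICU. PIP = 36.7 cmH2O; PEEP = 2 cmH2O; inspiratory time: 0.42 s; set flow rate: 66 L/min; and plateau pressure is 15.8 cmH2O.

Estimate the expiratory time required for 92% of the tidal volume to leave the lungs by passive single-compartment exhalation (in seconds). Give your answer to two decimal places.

Flow: 66 L/min ÷ 60 = 1.1 L/s.
Vt = flow × Ti = 1.1 L/s × 0.42 s × 1000 mL/L = 462.0 mL.
R = (PIP − Pplat)/V̇ = (36.7 − 15.8) / 1.1 = 20.9/1.1 = 19.0 cmH2O·s/L.
C = Vt/(Pplat − PEEP) = 462.0 / (15.8 − 2) = 462.0/13.8 = 33.478 mL/cmH2O.
τ = R × C = 19.0 × 0.03348 L/cmH2O = 0.6361 s.
t = −τ·ln(1 − 0.92) = −0.6361·ln(0.08) = 1.607 s.

1.61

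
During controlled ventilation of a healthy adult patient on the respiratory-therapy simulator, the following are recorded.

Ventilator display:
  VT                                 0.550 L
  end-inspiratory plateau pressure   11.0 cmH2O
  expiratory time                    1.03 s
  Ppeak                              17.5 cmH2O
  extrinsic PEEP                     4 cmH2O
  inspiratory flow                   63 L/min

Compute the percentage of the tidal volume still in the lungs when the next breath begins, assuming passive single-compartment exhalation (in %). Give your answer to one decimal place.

Flow: 63 L/min ÷ 60 = 1.05 L/s.
R = (PIP − Pplat)/V̇ = (17.5 − 11.0) / 1.05 = 6.5/1.05 = 6.19 cmH2O·s/L.
C = Vt/(Pplat − PEEP) = 550.0 / (11.0 − 4) = 550.0/7.0 = 78.571 mL/cmH2O.
τ = R × C = 6.19 × 0.07857 L/cmH2O = 0.4863 s.
Fraction remaining at end-expiration = e^(−Te/τ) = e^(−1.03/0.4863) = 0.1203 → 12.03%.

12.0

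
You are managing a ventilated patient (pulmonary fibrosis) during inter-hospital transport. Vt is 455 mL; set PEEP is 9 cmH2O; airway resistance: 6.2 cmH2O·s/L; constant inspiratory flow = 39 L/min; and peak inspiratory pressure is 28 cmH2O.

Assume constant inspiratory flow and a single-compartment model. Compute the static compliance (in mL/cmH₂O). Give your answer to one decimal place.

30.4

Flow: 39 L/min ÷ 60 = 0.65 L/s.
Equation of motion (constant flow): PIP = Vt/C + R·V̇ + PEEP.
Vt/C = PIP − R·V̇ − PEEP = 28 − 6.2×0.65 − 9 = 28 − 4.03 − 9 = 14.97 cmH2O.
C = Vt / 14.97 = 455 / 14.97 = 30.394 mL/cmH2O.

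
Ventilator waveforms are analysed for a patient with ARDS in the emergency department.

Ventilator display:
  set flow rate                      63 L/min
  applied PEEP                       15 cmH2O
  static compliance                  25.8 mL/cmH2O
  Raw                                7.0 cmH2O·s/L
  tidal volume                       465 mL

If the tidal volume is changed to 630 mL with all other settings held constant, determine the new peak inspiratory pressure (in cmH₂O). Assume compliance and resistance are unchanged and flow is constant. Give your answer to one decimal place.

Flow: 63 L/min ÷ 60 = 1.05 L/s.
PIP = Vt/C + R·V̇ + PEEP (constant-flow equation of motion).
Only the elastic term changes: ΔPIP = ΔVt / C = (630 − 465) / 25.8 = 6.395 cmH2O.
Original PIP = 465/25.8 + 7.0×1.05 + 15 = 40.373 cmH2O; new PIP = 40.373 + (6.395) = 46.768 cmH2O.

46.8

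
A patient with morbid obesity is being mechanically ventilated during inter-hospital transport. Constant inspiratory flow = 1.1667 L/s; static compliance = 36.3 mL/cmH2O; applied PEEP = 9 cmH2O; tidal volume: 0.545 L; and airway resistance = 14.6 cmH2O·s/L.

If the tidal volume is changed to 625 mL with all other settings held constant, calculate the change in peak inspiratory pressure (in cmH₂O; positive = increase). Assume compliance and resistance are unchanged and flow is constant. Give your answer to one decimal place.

2.2

PIP = Vt/C + R·V̇ + PEEP (constant-flow equation of motion).
Only the elastic term changes: ΔPIP = ΔVt / C = (625 − 545) / 36.3 = 2.204 cmH2O.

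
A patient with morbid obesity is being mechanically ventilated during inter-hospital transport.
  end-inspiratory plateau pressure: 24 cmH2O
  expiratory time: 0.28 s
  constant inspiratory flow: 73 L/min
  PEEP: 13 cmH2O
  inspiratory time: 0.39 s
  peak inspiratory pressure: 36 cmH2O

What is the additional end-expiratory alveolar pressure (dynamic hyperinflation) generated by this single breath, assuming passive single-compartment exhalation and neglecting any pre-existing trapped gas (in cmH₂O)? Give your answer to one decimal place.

Flow: 73 L/min ÷ 60 = 1.2167 L/s.
Vt = flow × Ti = 1.2167 L/s × 0.39 s × 1000 mL/L = 474.51 mL.
R = (PIP − Pplat)/V̇ = (36 − 24) / 1.2167 = 12.0/1.2167 = 9.863 cmH2O·s/L.
C = Vt/(Pplat − PEEP) = 474.51 / (24 − 13) = 474.51/11.0 = 43.137 mL/cmH2O.
τ = R × C = 9.863 × 0.04314 L/cmH2O = 0.4255 s.
Fraction remaining = e^(−Te/τ) = e^(−0.28/0.4255) = 0.5179; trapped volume = 474.51 × 0.5179 = 245.75 mL.
Additional alveolar pressure from trapping ≈ V_trapped / C = 245.75 / 43.137 = 5.697 cmH2O.

5.7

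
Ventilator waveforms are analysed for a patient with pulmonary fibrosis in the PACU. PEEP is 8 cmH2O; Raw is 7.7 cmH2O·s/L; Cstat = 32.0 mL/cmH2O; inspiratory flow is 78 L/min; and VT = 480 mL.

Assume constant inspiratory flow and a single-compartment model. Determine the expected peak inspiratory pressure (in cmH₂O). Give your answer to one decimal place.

Flow: 78 L/min ÷ 60 = 1.3 L/s.
Equation of motion (constant flow): PIP = Vt/C + R·V̇ + PEEP.
PIP = 480/32.0 + 7.7×1.3 + 8 = 15.0 + 10.01 + 8 = 33.01 cmH2O.

33.0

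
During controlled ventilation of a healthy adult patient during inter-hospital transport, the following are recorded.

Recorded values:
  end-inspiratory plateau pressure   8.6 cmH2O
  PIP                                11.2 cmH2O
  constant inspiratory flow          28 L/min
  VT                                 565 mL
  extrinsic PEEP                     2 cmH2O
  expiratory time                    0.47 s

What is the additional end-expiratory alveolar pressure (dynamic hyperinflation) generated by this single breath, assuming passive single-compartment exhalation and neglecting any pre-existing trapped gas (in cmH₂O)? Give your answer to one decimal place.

2.5

Flow: 28 L/min ÷ 60 = 0.4667 L/s.
R = (PIP − Pplat)/V̇ = (11.2 − 8.6) / 0.4667 = 2.6/0.4667 = 5.571 cmH2O·s/L.
C = Vt/(Pplat − PEEP) = 565.0 / (8.6 − 2) = 565.0/6.6 = 85.606 mL/cmH2O.
τ = R × C = 5.571 × 0.08561 L/cmH2O = 0.4769 s.
Fraction remaining = e^(−Te/τ) = e^(−0.47/0.4769) = 0.3732; trapped volume = 565.0 × 0.3732 = 210.86 mL.
Additional alveolar pressure from trapping ≈ V_trapped / C = 210.86 / 85.606 = 2.463 cmH2O.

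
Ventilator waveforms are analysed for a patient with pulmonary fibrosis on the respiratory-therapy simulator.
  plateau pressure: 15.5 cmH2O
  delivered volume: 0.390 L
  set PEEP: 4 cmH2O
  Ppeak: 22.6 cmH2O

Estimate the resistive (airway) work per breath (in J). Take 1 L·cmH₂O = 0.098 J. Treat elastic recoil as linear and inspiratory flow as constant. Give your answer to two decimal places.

With constant inspiratory flow the resistive pressure is constant at PIP − Pplat = 22.6 − 15.5 = 7.1 cmH2O, so resistive work = 7.1 × 0.390 = 2.769 L·cmH2O.
× 0.098 J/(L·cmH2O) → 0.2714 J.

0.27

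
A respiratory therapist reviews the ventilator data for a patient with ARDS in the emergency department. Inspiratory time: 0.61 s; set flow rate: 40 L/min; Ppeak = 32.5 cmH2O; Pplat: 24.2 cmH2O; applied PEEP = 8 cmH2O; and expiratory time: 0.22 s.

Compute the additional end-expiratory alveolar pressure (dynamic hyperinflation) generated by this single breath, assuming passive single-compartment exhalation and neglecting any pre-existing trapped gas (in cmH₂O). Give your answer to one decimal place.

8.0

Flow: 40 L/min ÷ 60 = 0.6667 L/s.
Vt = flow × Ti = 0.6667 L/s × 0.61 s × 1000 mL/L = 406.69 mL.
R = (PIP − Pplat)/V̇ = (32.5 − 24.2) / 0.6667 = 8.3/0.6667 = 12.449 cmH2O·s/L.
C = Vt/(Pplat − PEEP) = 406.69 / (24.2 − 8) = 406.69/16.2 = 25.104 mL/cmH2O.
τ = R × C = 12.449 × 0.0251 L/cmH2O = 0.3125 s.
Fraction remaining = e^(−Te/τ) = e^(−0.22/0.3125) = 0.4946; trapped volume = 406.69 × 0.4946 = 201.15 mL.
Additional alveolar pressure from trapping ≈ V_trapped / C = 201.15 / 25.104 = 8.013 cmH2O.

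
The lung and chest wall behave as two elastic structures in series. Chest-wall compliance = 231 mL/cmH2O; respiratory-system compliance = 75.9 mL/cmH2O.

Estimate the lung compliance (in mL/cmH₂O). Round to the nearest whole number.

1/CL = 1/Crs − 1/Ccw.
1/CL = 1/75.9 − 1/231 = 0.008846.
CL = 113.05 mL/cmH2O.

113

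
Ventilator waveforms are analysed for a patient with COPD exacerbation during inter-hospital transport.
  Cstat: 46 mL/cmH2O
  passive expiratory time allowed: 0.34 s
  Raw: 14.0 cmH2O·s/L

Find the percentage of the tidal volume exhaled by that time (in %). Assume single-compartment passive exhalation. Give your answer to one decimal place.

τ = R × C = 14.0 × 46 mL/cmH2O = 14.0 × 0.046 L/cmH2O = 0.644 s.
Passive exhalation: V(t)/V₀ = e^(−t/τ) = e^(−0.34/0.644) = 0.5898.
Fraction exhaled = 1 − 0.5898 = 0.4102 → 41.02%.

41.0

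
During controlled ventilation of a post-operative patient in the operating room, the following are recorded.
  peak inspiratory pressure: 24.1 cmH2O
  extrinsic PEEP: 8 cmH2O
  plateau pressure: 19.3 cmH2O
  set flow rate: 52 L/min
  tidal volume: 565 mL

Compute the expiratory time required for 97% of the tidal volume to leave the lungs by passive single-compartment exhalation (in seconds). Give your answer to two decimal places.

Flow: 52 L/min ÷ 60 = 0.8667 L/s.
R = (PIP − Pplat)/V̇ = (24.1 − 19.3) / 0.8667 = 4.8/0.8667 = 5.538 cmH2O·s/L.
C = Vt/(Pplat − PEEP) = 565.0 / (19.3 − 8) = 565.0/11.3 = 50.0 mL/cmH2O.
τ = R × C = 5.538 × 0.05 L/cmH2O = 0.2769 s.
t = −τ·ln(1 − 0.97) = −0.2769·ln(0.03) = 0.971 s.

0.97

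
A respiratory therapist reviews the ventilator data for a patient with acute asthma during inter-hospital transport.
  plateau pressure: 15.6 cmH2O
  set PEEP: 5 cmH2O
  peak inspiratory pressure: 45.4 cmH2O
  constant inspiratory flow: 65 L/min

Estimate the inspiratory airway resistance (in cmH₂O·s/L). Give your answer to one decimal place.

Flow: 65 L/min ÷ 60 = 1.0833 L/s.
Raw = (PIP − Pplat) / flow = (45.4 − 15.6) / 1.0833 = 29.8 / 1.0833 = 27.509 cmH2O·s/L.

27.5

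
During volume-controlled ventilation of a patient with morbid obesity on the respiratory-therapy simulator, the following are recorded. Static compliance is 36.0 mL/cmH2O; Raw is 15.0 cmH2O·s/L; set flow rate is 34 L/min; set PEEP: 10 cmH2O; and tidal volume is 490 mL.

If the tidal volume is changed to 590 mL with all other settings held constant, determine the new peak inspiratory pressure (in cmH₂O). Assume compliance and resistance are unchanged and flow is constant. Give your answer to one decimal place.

34.9

Flow: 34 L/min ÷ 60 = 0.5667 L/s.
PIP = Vt/C + R·V̇ + PEEP (constant-flow equation of motion).
Only the elastic term changes: ΔPIP = ΔVt / C = (590 − 490) / 36.0 = 2.778 cmH2O.
Original PIP = 490/36.0 + 15.0×0.5667 + 10 = 32.112 cmH2O; new PIP = 32.112 + (2.778) = 34.89 cmH2O.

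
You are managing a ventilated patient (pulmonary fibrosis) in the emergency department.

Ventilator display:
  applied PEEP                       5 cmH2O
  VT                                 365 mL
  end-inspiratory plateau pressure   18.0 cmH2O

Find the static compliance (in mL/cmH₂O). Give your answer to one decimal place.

Cstat = Vt / (Pplat − PEEP) = 365 / (18.0 − 5) = 365 / 13.0 = 28.077 mL/cmH2O.

28.1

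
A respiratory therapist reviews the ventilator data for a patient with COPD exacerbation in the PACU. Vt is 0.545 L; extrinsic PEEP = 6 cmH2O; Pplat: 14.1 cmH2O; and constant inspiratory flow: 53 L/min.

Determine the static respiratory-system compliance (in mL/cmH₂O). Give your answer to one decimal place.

67.3

Cstat = Vt / (Pplat − PEEP) = 545 / (14.1 − 6) = 545 / 8.1 = 67.284 mL/cmH2O.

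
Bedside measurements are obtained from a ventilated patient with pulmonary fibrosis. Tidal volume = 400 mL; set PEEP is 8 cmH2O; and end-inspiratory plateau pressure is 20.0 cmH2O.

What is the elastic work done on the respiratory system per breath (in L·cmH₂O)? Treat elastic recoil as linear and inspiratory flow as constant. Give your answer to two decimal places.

Elastic work ≈ ½ × (Pplat − PEEP) × Vt = 0.5 × (20.0 − 8) × 0.400 L = 0.5 × 12.0 × 0.400 = 2.4 L·cmH2O.

2.40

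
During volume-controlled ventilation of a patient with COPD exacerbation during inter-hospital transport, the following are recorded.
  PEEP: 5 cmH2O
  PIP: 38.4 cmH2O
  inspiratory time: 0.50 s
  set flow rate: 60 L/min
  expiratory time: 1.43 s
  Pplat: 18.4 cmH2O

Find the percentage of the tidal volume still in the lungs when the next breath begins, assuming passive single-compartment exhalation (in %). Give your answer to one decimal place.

14.7

Flow: 60 L/min ÷ 60 = 1 L/s.
Vt = flow × Ti = 1 L/s × 0.50 s × 1000 mL/L = 500.0 mL.
R = (PIP − Pplat)/V̇ = (38.4 − 18.4) / 1 = 20.0/1 = 20.0 cmH2O·s/L.
C = Vt/(Pplat − PEEP) = 500.0 / (18.4 − 5) = 500.0/13.4 = 37.313 mL/cmH2O.
τ = R × C = 20.0 × 0.03731 L/cmH2O = 0.7462 s.
Fraction remaining at end-expiration = e^(−Te/τ) = e^(−1.43/0.7462) = 0.1471 → 14.71%.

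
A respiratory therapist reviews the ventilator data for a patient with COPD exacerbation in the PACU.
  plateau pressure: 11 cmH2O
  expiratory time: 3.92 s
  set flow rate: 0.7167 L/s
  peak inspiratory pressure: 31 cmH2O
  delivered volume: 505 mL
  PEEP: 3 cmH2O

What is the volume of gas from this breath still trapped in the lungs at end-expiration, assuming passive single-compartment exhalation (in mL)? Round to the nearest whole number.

R = (PIP − Pplat)/V̇ = (31 − 11) / 0.7167 = 20.0/0.7167 = 27.906 cmH2O·s/L.
C = Vt/(Pplat − PEEP) = 505.0 / (11 − 3) = 505.0/8.0 = 63.125 mL/cmH2O.
τ = R × C = 27.906 × 0.06313 L/cmH2O = 1.762 s.
Fraction remaining = e^(−Te/τ) = e^(−3.92/1.762) = 0.1081.
Trapped volume = 505.0 × 0.1081 = 54.591 mL.

55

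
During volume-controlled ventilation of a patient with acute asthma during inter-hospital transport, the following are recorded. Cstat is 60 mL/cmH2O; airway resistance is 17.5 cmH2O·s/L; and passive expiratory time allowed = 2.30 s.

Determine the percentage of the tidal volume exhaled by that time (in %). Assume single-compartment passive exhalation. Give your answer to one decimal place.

τ = R × C = 17.5 × 60 mL/cmH2O = 17.5 × 0.060 L/cmH2O = 1.05 s.
Passive exhalation: V(t)/V₀ = e^(−t/τ) = e^(−2.30/1.05) = 0.1119.
Fraction exhaled = 1 − 0.1119 = 0.8881 → 88.81%.

88.8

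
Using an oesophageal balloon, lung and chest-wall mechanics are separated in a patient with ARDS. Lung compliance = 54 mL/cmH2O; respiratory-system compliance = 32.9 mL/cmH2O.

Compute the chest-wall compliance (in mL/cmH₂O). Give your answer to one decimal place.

1/Ccw = 1/Crs − 1/CL.
1/Ccw = 1/32.9 − 1/54 = 0.01188.
Ccw = 84.175 mL/cmH2O.

84.2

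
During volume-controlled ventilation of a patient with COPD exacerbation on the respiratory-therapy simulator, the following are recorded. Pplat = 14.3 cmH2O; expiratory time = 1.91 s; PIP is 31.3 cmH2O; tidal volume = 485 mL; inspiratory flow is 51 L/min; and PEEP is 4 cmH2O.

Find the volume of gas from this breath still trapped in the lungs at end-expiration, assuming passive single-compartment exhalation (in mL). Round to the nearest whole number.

Flow: 51 L/min ÷ 60 = 0.85 L/s.
R = (PIP − Pplat)/V̇ = (31.3 − 14.3) / 0.85 = 17.0/0.85 = 20.0 cmH2O·s/L.
C = Vt/(Pplat − PEEP) = 485.0 / (14.3 − 4) = 485.0/10.3 = 47.087 mL/cmH2O.
τ = R × C = 20.0 × 0.04709 L/cmH2O = 0.9418 s.
Fraction remaining = e^(−Te/τ) = e^(−1.91/0.9418) = 0.1316.
Trapped volume = 485.0 × 0.1316 = 63.826 mL.

64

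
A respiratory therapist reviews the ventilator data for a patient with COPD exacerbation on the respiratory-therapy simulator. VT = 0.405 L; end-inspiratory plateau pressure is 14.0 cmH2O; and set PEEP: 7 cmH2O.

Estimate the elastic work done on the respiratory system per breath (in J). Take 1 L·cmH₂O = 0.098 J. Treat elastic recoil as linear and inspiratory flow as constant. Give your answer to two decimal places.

Elastic work ≈ ½ × (Pplat − PEEP) × Vt = 0.5 × (14.0 − 7) × 0.405 L = 0.5 × 7.0 × 0.405 = 1.418 L·cmH2O.
× 0.098 J/(L·cmH2O) → 0.139 J.

0.14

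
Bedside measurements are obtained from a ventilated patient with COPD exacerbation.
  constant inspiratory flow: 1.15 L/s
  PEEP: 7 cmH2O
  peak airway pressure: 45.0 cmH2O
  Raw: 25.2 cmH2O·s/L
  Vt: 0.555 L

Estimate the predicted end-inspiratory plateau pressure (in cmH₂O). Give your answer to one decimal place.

16.0

Pplat = PIP − Raw × flow = 45.0 − 25.2 × 1.15 = 45.0 − 28.98 = 16.02 cmH2O.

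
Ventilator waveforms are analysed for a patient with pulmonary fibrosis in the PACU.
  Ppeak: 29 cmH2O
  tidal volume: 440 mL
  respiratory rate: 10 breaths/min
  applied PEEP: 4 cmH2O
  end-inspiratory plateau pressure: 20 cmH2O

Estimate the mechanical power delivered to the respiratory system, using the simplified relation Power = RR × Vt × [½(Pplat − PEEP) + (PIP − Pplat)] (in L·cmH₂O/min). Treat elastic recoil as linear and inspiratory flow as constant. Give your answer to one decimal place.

74.8

Per-breath work = Vt × [½(Pplat−PEEP) + (PIP−Pplat)] = 0.440 × [0.5×16.0 + 9.0] = 0.440 × 17.0 = 7.48 L·cmH2O.
Power = 10 × 7.48 = 74.8 L·cmH2O/min.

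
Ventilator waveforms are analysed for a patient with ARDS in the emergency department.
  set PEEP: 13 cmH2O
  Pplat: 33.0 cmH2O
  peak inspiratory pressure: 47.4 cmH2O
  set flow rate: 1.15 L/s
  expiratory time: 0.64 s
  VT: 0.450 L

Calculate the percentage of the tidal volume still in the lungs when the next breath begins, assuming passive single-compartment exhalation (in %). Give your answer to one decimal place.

R = (PIP − Pplat)/V̇ = (47.4 − 33.0) / 1.15 = 14.4/1.15 = 12.522 cmH2O·s/L.
C = Vt/(Pplat − PEEP) = 450.0 / (33.0 − 13) = 450.0/20.0 = 22.5 mL/cmH2O.
τ = R × C = 12.522 × 0.0225 L/cmH2O = 0.2817 s.
Fraction remaining at end-expiration = e^(−Te/τ) = e^(−0.64/0.2817) = 0.1031 → 10.31%.

10.3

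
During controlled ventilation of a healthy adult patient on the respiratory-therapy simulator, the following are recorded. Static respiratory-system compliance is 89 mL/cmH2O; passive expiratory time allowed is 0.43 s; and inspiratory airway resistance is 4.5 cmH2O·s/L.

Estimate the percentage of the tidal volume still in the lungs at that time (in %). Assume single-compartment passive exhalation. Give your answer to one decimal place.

τ = R × C = 4.5 × 89 mL/cmH2O = 4.5 × 0.089 L/cmH2O = 0.4005 s.
Passive exhalation: V(t)/V₀ = e^(−t/τ) = e^(−0.43/0.4005) = 0.3418.
Fraction remaining = 0.3418 → 34.18%.

34.2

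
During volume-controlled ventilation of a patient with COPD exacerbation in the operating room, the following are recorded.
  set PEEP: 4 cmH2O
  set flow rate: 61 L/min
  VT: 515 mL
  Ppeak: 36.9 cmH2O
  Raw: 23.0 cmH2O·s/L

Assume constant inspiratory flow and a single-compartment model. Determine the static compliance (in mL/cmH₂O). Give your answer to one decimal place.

54.1

Flow: 61 L/min ÷ 60 = 1.0167 L/s.
Equation of motion (constant flow): PIP = Vt/C + R·V̇ + PEEP.
Vt/C = PIP − R·V̇ − PEEP = 36.9 − 23.0×1.0167 − 4 = 36.9 − 23.384 − 4 = 9.516 cmH2O.
C = Vt / 9.516 = 515 / 9.516 = 54.119 mL/cmH2O.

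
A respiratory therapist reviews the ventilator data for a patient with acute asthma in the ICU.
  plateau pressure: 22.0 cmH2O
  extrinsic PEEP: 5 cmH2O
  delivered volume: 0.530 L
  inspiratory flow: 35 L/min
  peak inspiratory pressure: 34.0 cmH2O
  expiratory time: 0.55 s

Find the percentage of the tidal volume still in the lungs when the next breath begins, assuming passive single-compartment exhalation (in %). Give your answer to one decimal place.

Flow: 35 L/min ÷ 60 = 0.5833 L/s.
R = (PIP − Pplat)/V̇ = (34.0 − 22.0) / 0.5833 = 12.0/0.5833 = 20.573 cmH2O·s/L.
C = Vt/(Pplat − PEEP) = 530.0 / (22.0 − 5) = 530.0/17.0 = 31.176 mL/cmH2O.
τ = R × C = 20.573 × 0.03118 L/cmH2O = 0.6415 s.
Fraction remaining at end-expiration = e^(−Te/τ) = e^(−0.55/0.6415) = 0.4243 → 42.43%.

42.4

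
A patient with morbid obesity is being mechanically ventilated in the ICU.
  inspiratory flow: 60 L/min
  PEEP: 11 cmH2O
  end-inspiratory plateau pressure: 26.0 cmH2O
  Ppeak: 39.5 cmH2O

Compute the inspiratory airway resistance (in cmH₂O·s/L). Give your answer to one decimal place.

13.5

Flow: 60 L/min ÷ 60 = 1 L/s.
Raw = (PIP − Pplat) / flow = (39.5 − 26.0) / 1 = 13.5 / 1 = 13.5 cmH2O·s/L.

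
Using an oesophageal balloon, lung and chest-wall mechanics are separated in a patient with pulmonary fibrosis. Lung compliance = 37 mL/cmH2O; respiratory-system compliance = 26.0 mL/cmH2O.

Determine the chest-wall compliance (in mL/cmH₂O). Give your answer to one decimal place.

87.5

1/Ccw = 1/Crs − 1/CL.
1/Ccw = 1/26.0 − 1/37 = 0.01143.
Ccw = 87.489 mL/cmH2O.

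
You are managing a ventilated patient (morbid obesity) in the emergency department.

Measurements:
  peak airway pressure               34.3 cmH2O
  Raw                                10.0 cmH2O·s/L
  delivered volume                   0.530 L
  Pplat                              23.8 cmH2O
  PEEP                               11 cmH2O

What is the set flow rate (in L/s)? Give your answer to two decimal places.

1.05

flow = (PIP − Pplat) / Raw = 10.5 / 10.0 = 1.05 L/s.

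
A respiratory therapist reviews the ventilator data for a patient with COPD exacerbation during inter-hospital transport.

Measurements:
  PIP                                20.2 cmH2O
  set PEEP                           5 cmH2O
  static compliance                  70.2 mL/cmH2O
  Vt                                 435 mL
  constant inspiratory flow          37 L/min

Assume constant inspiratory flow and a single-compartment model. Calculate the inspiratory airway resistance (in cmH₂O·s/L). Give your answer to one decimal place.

Flow: 37 L/min ÷ 60 = 0.6167 L/s.
Equation of motion (constant flow): PIP = Vt/C + R·V̇ + PEEP.
R·V̇ = PIP − Vt/C − PEEP = 20.2 − 435/70.2 − 5 = 20.2 − 6.197 − 5 = 9.003 cmH2O.
R = 9.003 / 0.6167 = 14.599 cmH2O·s/L.

14.6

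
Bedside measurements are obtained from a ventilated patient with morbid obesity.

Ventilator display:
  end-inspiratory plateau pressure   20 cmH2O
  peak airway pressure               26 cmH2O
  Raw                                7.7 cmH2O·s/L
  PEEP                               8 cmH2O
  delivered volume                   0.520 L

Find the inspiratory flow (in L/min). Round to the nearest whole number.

47

flow = (PIP − Pplat) / Raw = (26 − 20) / 7.7 = 0.7792 L/s × 60 = 46.752 L/min.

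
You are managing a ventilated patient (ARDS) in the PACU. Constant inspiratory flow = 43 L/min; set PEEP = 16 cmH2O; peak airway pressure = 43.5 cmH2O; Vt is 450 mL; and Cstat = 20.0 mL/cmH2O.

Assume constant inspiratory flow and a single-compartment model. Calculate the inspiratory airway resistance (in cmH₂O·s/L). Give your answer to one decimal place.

7.0

Flow: 43 L/min ÷ 60 = 0.7167 L/s.
Equation of motion (constant flow): PIP = Vt/C + R·V̇ + PEEP.
R·V̇ = PIP − Vt/C − PEEP = 43.5 − 450/20.0 − 16 = 43.5 − 22.5 − 16 = 5.0 cmH2O.
R = 5.0 / 0.7167 = 6.976 cmH2O·s/L.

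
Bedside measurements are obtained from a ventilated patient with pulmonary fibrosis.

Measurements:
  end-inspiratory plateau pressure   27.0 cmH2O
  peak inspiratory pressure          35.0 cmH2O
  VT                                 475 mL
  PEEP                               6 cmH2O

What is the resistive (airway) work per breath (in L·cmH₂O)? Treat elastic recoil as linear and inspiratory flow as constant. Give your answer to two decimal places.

3.80

With constant inspiratory flow the resistive pressure is constant at PIP − Pplat = 35.0 − 27.0 = 8.0 cmH2O, so resistive work = 8.0 × 0.475 = 3.8 L·cmH2O.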